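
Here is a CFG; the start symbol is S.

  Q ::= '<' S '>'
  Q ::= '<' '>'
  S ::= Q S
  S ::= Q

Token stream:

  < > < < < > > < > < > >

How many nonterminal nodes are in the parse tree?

[S [Q < >] [S [Q < [S [Q < [S [Q < >]] >] [S [Q < >] [S [Q < >]]]] >]]]

12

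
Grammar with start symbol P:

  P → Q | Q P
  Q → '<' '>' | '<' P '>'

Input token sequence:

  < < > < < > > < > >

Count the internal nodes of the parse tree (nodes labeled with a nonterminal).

10

[P [Q < [P [Q < >] [P [Q < [P [Q < >]] >] [P [Q < >]]]] >]]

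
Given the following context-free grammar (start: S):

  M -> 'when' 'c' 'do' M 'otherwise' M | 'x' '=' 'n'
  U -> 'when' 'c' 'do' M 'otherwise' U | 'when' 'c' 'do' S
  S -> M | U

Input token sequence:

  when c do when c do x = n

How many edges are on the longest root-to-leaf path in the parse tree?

6

[S [U when c do [S [U when c do [S [M x = n]]]]]]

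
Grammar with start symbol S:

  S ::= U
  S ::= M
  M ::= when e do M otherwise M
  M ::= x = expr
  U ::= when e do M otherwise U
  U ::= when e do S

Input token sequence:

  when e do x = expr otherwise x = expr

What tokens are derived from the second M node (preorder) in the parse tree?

x = expr

[S [M when e do [M x = expr] otherwise [M x = expr]]]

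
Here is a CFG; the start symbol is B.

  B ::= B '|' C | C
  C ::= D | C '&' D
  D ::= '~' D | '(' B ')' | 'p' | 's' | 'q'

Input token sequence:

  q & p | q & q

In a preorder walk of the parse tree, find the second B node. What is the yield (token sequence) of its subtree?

[B [B [C [C [D q]] & [D p]]] | [C [C [D q]] & [D q]]]

q & p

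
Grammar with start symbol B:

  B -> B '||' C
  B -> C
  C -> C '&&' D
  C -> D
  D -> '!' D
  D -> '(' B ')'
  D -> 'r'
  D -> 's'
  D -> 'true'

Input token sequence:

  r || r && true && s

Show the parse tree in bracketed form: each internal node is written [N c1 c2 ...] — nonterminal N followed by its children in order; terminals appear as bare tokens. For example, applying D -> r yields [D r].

B
B || C
C || C
D || C
r || C
r || C && D
r || C && D && D
r || D && D && D
r || r && D && D
r || r && true && D
r || r && true && s

[B [B [C [D r]]] || [C [C [C [D r]] && [D true]] && [D s]]]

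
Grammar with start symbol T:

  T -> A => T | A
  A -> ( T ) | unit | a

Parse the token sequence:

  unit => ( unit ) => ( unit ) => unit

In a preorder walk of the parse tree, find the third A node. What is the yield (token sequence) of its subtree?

unit

[T [A unit] => [T [A ( [T [A unit]] )] => [T [A ( [T [A unit]] )] => [T [A unit]]]]]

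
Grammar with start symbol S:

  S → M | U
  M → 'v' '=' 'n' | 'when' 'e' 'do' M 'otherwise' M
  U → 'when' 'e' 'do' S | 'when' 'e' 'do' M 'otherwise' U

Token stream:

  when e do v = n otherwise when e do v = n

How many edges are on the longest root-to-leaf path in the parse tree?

[S [U when e do [M v = n] otherwise [U when e do [S [M v = n]]]]]

5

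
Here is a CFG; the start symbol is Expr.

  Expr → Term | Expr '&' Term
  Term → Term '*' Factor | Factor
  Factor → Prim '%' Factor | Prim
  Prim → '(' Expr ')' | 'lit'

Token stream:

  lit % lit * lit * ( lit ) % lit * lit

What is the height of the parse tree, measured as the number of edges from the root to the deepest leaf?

[Expr [Term [Term [Term [Term [Factor [Prim lit] % [Factor [Prim lit]]]] * [Factor [Prim lit]]] * [Factor [Prim ( [Expr [Term [Factor [Prim lit]]]] )] % [Factor [Prim lit]]]] * [Factor [Prim lit]]]]

9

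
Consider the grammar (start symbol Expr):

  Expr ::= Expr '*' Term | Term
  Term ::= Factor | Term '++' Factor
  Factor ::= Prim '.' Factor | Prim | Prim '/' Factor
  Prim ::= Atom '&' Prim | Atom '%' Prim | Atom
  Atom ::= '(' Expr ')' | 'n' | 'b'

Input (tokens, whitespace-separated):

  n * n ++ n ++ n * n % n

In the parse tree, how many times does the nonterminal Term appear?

[Expr [Expr [Expr [Term [Factor [Prim [Atom n]]]]] * [Term [Term [Term [Factor [Prim [Atom n]]]] ++ [Factor [Prim [Atom n]]]] ++ [Factor [Prim [Atom n]]]]] * [Term [Factor [Prim [Atom n] % [Prim [Atom n]]]]]]

5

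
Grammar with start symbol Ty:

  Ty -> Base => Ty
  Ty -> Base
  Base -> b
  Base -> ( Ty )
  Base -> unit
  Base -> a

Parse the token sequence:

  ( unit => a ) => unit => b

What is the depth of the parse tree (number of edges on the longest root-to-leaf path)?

5

[Ty [Base ( [Ty [Base unit] => [Ty [Base a]]] )] => [Ty [Base unit] => [Ty [Base b]]]]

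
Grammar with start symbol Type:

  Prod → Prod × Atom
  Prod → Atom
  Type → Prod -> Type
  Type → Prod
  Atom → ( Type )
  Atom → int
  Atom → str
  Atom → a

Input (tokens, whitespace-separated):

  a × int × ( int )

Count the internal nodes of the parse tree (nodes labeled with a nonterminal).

[Type [Prod [Prod [Prod [Atom a]] × [Atom int]] × [Atom ( [Type [Prod [Atom int]]] )]]]

10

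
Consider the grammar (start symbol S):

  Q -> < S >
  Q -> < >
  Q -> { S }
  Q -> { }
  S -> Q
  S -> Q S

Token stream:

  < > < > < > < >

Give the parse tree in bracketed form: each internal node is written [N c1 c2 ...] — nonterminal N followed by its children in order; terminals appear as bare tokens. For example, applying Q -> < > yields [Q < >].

[S [Q < >] [S [Q < >] [S [Q < >] [S [Q < >]]]]]

S
Q S
< > S
< > Q S
< > < > S
< > < > Q S
< > < > < > S
< > < > < > Q
< > < > < > < >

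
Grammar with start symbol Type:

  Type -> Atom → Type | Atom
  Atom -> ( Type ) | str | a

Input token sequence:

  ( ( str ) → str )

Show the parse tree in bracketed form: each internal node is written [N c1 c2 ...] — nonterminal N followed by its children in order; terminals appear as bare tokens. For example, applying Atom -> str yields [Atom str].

Type
Atom
( Type )
( Atom → Type )
( ( Type ) → Type )
( ( Atom ) → Type )
( ( str ) → Type )
( ( str ) → Atom )
( ( str ) → str )

[Type [Atom ( [Type [Atom ( [Type [Atom str]] )] → [Type [Atom str]]] )]]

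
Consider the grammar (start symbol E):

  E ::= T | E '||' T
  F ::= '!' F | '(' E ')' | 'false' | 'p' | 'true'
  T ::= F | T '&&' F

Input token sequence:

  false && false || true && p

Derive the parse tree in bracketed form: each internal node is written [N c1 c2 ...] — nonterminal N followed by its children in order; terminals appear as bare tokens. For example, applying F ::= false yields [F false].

[E [E [T [T [F false]] && [F false]]] || [T [T [F true]] && [F p]]]

E
E || T
T || T
T && F || T
F && F || T
false && F || T
false && false || T
false && false || T && F
false && false || F && F
false && false || true && F
false && false || true && p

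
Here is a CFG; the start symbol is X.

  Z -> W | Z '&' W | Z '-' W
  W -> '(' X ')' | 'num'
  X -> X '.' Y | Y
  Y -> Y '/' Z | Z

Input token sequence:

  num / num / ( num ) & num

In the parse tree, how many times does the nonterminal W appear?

5

[X [Y [Y [Y [Z [W num]]] / [Z [W num]]] / [Z [Z [W ( [X [Y [Z [W num]]]] )]] & [W num]]]]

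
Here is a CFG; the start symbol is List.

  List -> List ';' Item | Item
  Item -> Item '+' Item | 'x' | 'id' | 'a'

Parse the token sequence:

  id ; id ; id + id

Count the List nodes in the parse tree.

[List [List [List [Item id]] ; [Item id]] ; [Item [Item id] + [Item id]]]

3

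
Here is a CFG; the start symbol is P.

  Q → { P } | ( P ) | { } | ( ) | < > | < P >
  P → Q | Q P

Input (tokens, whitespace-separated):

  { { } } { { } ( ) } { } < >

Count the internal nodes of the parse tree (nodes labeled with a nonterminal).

14

[P [Q { [P [Q { }]] }] [P [Q { [P [Q { }] [P [Q ( )]]] }] [P [Q { }] [P [Q < >]]]]]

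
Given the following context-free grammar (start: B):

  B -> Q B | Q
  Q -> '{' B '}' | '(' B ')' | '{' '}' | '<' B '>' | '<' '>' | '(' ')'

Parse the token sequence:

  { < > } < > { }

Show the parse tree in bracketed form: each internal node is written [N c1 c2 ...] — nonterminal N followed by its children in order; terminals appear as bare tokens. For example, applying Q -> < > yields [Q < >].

B
Q B
{ B } B
{ Q } B
{ < > } B
{ < > } Q B
{ < > } < > B
{ < > } < > Q
{ < > } < > { }

[B [Q { [B [Q < >]] }] [B [Q < >] [B [Q { }]]]]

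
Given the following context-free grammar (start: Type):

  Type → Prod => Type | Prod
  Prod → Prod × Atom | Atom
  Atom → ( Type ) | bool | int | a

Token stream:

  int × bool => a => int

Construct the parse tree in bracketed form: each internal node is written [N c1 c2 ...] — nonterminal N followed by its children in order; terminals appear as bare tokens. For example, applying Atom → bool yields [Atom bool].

[Type [Prod [Prod [Atom int]] × [Atom bool]] => [Type [Prod [Atom a]] => [Type [Prod [Atom int]]]]]

Type
Prod => Type
Prod × Atom => Type
Atom × Atom => Type
int × Atom => Type
int × bool => Type
int × bool => Prod => Type
int × bool => Atom => Type
int × bool => a => Type
int × bool => a => Prod
int × bool => a => Atom
int × bool => a => int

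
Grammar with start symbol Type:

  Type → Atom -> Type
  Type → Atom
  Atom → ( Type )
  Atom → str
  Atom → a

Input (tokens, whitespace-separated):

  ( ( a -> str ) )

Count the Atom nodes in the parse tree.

[Type [Atom ( [Type [Atom ( [Type [Atom a] -> [Type [Atom str]]] )]] )]]

4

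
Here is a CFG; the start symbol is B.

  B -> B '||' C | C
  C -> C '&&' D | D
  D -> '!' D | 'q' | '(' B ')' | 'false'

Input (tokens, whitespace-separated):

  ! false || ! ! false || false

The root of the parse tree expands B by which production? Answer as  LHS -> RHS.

B -> B '||' C

[B [B [B [C [D ! [D false]]]] || [C [D ! [D ! [D false]]]]] || [C [D false]]]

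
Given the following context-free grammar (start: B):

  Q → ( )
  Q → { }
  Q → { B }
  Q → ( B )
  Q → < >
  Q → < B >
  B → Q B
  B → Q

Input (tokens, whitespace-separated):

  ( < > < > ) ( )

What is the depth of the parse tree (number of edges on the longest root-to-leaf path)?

5

[B [Q ( [B [Q < >] [B [Q < >]]] )] [B [Q ( )]]]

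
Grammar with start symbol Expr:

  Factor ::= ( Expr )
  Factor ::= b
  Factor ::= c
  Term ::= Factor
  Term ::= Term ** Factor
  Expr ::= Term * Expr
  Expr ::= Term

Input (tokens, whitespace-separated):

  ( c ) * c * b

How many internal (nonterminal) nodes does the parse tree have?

[Expr [Term [Factor ( [Expr [Term [Factor c]]] )]] * [Expr [Term [Factor c]] * [Expr [Term [Factor b]]]]]

12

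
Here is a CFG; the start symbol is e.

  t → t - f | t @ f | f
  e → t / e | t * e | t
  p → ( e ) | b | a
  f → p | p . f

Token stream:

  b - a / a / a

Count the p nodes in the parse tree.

[e [t [t [f [p b]]] - [f [p a]]] / [e [t [f [p a]]] / [e [t [f [p a]]]]]]

4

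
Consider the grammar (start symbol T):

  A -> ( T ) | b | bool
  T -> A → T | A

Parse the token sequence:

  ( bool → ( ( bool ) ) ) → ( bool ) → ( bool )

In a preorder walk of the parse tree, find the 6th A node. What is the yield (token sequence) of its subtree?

( bool )

[T [A ( [T [A bool] → [T [A ( [T [A ( [T [A bool]] )]] )]]] )] → [T [A ( [T [A bool]] )] → [T [A ( [T [A bool]] )]]]]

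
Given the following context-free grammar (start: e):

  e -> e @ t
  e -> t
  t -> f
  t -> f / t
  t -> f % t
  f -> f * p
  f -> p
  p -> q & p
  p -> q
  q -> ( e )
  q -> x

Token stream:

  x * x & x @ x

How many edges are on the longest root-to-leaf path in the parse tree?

7

[e [e [t [f [f [p [q x]]] * [p [q x] & [p [q x]]]]]] @ [t [f [p [q x]]]]]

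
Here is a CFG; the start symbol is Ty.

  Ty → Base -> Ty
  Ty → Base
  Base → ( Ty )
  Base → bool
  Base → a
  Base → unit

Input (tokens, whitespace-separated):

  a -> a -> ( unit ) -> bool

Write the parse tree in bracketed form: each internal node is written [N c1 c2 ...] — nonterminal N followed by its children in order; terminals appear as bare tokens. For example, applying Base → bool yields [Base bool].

[Ty [Base a] -> [Ty [Base a] -> [Ty [Base ( [Ty [Base unit]] )] -> [Ty [Base bool]]]]]

Ty
Base -> Ty
a -> Ty
a -> Base -> Ty
a -> a -> Ty
a -> a -> Base -> Ty
a -> a -> ( Ty ) -> Ty
a -> a -> ( Base ) -> Ty
a -> a -> ( unit ) -> Ty
a -> a -> ( unit ) -> Base
a -> a -> ( unit ) -> bool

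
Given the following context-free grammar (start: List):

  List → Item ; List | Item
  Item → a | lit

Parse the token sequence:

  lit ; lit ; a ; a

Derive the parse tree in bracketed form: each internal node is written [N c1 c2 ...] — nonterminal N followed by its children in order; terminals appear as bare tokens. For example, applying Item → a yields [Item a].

List
Item ; List
lit ; List
lit ; Item ; List
lit ; lit ; List
lit ; lit ; Item ; List
lit ; lit ; a ; List
lit ; lit ; a ; Item
lit ; lit ; a ; a

[List [Item lit] ; [List [Item lit] ; [List [Item a] ; [List [Item a]]]]]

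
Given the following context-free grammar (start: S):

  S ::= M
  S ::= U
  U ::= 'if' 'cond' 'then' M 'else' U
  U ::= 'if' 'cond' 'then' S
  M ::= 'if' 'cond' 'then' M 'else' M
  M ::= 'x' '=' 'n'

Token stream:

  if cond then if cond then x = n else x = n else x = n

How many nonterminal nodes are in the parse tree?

6

[S [M if cond then [M if cond then [M x = n] else [M x = n]] else [M x = n]]]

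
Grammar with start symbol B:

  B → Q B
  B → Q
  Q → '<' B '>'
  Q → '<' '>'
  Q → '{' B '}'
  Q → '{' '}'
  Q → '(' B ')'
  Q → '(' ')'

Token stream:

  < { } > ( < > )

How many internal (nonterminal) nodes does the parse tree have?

[B [Q < [B [Q { }]] >] [B [Q ( [B [Q < >]] )]]]

8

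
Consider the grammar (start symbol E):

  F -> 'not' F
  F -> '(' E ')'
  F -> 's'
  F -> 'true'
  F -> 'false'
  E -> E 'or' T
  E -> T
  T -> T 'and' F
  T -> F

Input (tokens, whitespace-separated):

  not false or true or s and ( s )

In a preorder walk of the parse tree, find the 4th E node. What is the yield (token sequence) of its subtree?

[E [E [E [T [F not [F false]]]] or [T [F true]]] or [T [T [F s]] and [F ( [E [T [F s]]] )]]]

s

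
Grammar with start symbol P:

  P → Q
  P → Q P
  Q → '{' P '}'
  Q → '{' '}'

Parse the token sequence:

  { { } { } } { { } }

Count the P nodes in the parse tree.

[P [Q { [P [Q { }] [P [Q { }]]] }] [P [Q { [P [Q { }]] }]]]

5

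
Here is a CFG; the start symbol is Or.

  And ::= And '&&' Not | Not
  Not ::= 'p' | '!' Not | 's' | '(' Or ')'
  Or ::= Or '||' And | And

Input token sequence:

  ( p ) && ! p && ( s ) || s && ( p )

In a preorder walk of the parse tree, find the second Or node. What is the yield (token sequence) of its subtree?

[Or [Or [And [And [And [Not ( [Or [And [Not p]]] )]] && [Not ! [Not p]]] && [Not ( [Or [And [Not s]]] )]]] || [And [And [Not s]] && [Not ( [Or [And [Not p]]] )]]]

( p ) && ! p && ( s )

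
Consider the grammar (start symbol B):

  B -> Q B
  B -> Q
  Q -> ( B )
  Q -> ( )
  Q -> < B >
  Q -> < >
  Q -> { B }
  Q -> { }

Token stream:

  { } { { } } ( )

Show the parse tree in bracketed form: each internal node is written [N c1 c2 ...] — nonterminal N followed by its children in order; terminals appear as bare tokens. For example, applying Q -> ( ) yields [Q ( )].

[B [Q { }] [B [Q { [B [Q { }]] }] [B [Q ( )]]]]

B
Q B
{ } B
{ } Q B
{ } { B } B
{ } { Q } B
{ } { { } } B
{ } { { } } Q
{ } { { } } ( )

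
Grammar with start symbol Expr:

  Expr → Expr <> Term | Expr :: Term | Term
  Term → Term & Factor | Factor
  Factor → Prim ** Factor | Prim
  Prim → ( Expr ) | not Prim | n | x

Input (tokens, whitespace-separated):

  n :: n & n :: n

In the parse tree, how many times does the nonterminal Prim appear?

4

[Expr [Expr [Expr [Term [Factor [Prim n]]]] :: [Term [Term [Factor [Prim n]]] & [Factor [Prim n]]]] :: [Term [Factor [Prim n]]]]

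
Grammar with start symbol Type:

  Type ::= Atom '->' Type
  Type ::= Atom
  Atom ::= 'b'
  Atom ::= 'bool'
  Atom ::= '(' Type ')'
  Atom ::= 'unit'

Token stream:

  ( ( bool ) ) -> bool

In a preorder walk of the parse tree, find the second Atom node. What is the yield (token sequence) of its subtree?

[Type [Atom ( [Type [Atom ( [Type [Atom bool]] )]] )] -> [Type [Atom bool]]]

( bool )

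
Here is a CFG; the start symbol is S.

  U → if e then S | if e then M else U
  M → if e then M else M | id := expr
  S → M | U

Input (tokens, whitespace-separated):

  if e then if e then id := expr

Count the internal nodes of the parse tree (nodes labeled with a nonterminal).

6

[S [U if e then [S [U if e then [S [M id := expr]]]]]]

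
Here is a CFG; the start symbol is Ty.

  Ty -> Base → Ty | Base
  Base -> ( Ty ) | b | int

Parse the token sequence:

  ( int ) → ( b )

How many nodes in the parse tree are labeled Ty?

[Ty [Base ( [Ty [Base int]] )] → [Ty [Base ( [Ty [Base b]] )]]]

4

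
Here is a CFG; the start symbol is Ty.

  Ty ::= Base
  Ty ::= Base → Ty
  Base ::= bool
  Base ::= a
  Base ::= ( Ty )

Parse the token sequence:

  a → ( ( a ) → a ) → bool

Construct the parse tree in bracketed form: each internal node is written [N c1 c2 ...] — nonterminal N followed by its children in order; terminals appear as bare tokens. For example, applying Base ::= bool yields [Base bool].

Ty
Base → Ty
a → Ty
a → Base → Ty
a → ( Ty ) → Ty
a → ( Base → Ty ) → Ty
a → ( ( Ty ) → Ty ) → Ty
a → ( ( Base ) → Ty ) → Ty
a → ( ( a ) → Ty ) → Ty
a → ( ( a ) → Base ) → Ty
a → ( ( a ) → a ) → Ty
a → ( ( a ) → a ) → Base
a → ( ( a ) → a ) → bool

[Ty [Base a] → [Ty [Base ( [Ty [Base ( [Ty [Base a]] )] → [Ty [Base a]]] )] → [Ty [Base bool]]]]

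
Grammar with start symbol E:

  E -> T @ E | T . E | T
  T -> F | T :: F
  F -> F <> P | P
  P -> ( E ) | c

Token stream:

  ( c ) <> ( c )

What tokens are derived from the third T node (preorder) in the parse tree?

[E [T [F [F [P ( [E [T [F [P c]]]] )]] <> [P ( [E [T [F [P c]]]] )]]]]

c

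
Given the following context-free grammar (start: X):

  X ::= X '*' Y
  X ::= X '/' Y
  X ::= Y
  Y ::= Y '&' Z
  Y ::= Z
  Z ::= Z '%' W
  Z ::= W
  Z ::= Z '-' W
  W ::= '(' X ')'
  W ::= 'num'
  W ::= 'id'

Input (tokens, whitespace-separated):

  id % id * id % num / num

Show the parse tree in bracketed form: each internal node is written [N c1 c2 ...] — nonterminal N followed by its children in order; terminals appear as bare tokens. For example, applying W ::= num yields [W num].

[X [X [X [Y [Z [Z [W id]] % [W id]]]] * [Y [Z [Z [W id]] % [W num]]]] / [Y [Z [W num]]]]

X
X / Y
X * Y / Y
Y * Y / Y
Z * Y / Y
Z % W * Y / Y
W % W * Y / Y
id % W * Y / Y
id % id * Y / Y
id % id * Z / Y
id % id * Z % W / Y
id % id * W % W / Y
id % id * id % W / Y
id % id * id % num / Y
id % id * id % num / Z
id % id * id % num / W
id % id * id % num / num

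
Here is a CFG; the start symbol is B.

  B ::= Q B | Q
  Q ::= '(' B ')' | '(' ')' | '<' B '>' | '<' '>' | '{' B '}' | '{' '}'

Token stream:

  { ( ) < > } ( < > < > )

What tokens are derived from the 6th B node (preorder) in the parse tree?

< >

[B [Q { [B [Q ( )] [B [Q < >]]] }] [B [Q ( [B [Q < >] [B [Q < >]]] )]]]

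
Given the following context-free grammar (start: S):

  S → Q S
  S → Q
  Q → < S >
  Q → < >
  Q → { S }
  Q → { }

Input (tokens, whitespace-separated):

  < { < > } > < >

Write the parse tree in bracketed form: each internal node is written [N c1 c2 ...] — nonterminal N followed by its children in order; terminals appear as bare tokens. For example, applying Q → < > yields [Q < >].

[S [Q < [S [Q { [S [Q < >]] }]] >] [S [Q < >]]]

S
Q S
< S > S
< Q > S
< { S } > S
< { Q } > S
< { < > } > S
< { < > } > Q
< { < > } > < >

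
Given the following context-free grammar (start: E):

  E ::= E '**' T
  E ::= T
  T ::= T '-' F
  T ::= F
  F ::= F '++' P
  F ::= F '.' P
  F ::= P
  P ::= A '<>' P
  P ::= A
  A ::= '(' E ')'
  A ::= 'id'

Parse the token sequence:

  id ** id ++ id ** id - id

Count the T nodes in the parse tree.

[E [E [E [T [F [P [A id]]]]] ** [T [F [F [P [A id]]] ++ [P [A id]]]]] ** [T [T [F [P [A id]]]] - [F [P [A id]]]]]

4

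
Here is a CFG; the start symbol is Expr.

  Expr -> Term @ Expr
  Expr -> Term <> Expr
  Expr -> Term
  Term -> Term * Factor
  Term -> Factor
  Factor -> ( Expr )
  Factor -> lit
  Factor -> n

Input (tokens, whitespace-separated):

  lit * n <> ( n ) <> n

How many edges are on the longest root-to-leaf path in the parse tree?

[Expr [Term [Term [Factor lit]] * [Factor n]] <> [Expr [Term [Factor ( [Expr [Term [Factor n]]] )]] <> [Expr [Term [Factor n]]]]]

7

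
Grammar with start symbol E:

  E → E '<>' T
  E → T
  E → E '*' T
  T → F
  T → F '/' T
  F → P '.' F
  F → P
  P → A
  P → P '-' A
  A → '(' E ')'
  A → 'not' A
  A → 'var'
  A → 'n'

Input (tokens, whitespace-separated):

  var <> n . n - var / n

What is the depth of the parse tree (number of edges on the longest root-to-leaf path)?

7

[E [E [T [F [P [A var]]]]] <> [T [F [P [A n]] . [F [P [P [A n]] - [A var]]]] / [T [F [P [A n]]]]]]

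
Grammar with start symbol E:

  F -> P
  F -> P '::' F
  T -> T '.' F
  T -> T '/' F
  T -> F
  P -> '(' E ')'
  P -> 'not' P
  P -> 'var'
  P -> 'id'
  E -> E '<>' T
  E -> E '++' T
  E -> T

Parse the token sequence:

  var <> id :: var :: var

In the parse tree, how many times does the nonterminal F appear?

[E [E [T [F [P var]]]] <> [T [F [P id] :: [F [P var] :: [F [P var]]]]]]

4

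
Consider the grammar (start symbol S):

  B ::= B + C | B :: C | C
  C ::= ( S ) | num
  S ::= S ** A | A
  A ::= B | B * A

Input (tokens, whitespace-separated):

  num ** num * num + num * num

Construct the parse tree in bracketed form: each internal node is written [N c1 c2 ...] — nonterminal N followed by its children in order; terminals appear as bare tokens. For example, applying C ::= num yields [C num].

S
S ** A
A ** A
B ** A
C ** A
num ** A
num ** B * A
num ** C * A
num ** num * A
num ** num * B * A
num ** num * B + C * A
num ** num * C + C * A
num ** num * num + C * A
num ** num * num + num * A
num ** num * num + num * B
num ** num * num + num * C
num ** num * num + num * num

[S [S [A [B [C num]]]] ** [A [B [C num]] * [A [B [B [C num]] + [C num]] * [A [B [C num]]]]]]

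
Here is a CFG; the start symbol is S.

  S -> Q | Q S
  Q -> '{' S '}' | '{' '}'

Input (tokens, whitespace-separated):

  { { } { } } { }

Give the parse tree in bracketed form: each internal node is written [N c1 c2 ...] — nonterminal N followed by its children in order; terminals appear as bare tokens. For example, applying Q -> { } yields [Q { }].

[S [Q { [S [Q { }] [S [Q { }]]] }] [S [Q { }]]]

S
Q S
{ S } S
{ Q S } S
{ { } S } S
{ { } Q } S
{ { } { } } S
{ { } { } } Q
{ { } { } } { }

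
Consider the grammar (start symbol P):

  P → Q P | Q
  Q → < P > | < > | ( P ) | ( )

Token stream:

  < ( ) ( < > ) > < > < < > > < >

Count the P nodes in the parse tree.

[P [Q < [P [Q ( )] [P [Q ( [P [Q < >]] )]]] >] [P [Q < >] [P [Q < [P [Q < >]] >] [P [Q < >]]]]]

8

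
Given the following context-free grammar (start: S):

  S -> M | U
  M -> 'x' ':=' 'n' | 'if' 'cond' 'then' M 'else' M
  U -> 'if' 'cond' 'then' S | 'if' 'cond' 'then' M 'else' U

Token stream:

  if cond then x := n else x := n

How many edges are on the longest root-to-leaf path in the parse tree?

3

[S [M if cond then [M x := n] else [M x := n]]]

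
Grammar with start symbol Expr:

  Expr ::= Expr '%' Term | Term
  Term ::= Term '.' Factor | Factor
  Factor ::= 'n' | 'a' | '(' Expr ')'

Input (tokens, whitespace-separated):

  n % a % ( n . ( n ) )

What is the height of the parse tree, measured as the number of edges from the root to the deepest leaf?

9

[Expr [Expr [Expr [Term [Factor n]]] % [Term [Factor a]]] % [Term [Factor ( [Expr [Term [Term [Factor n]] . [Factor ( [Expr [Term [Factor n]]] )]]] )]]]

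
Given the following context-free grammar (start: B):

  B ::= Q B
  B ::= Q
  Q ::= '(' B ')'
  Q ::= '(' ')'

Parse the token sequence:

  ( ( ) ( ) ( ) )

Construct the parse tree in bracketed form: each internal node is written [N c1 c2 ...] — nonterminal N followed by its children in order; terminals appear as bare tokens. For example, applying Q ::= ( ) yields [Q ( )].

B
Q
( B )
( Q B )
( ( ) B )
( ( ) Q B )
( ( ) ( ) B )
( ( ) ( ) Q )
( ( ) ( ) ( ) )

[B [Q ( [B [Q ( )] [B [Q ( )] [B [Q ( )]]]] )]]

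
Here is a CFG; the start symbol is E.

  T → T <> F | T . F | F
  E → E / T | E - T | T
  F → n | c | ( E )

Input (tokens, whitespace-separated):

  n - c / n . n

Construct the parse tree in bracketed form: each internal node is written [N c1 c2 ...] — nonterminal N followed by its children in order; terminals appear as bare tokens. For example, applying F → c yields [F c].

E
E / T
E - T / T
T - T / T
F - T / T
n - T / T
n - F / T
n - c / T
n - c / T . F
n - c / F . F
n - c / n . F
n - c / n . n

[E [E [E [T [F n]]] - [T [F c]]] / [T [T [F n]] . [F n]]]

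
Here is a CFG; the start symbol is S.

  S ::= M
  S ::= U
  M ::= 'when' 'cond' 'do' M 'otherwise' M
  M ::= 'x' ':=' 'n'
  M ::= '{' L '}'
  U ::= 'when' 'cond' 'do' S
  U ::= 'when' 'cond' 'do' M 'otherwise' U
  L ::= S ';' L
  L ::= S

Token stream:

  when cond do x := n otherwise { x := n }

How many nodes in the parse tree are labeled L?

1

[S [M when cond do [M x := n] otherwise [M { [L [S [M x := n]]] }]]]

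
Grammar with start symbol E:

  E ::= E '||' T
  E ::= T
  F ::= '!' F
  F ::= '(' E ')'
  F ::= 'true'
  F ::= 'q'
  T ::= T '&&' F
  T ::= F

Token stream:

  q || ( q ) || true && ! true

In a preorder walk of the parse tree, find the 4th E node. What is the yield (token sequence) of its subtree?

q

[E [E [E [T [F q]]] || [T [F ( [E [T [F q]]] )]]] || [T [T [F true]] && [F ! [F true]]]]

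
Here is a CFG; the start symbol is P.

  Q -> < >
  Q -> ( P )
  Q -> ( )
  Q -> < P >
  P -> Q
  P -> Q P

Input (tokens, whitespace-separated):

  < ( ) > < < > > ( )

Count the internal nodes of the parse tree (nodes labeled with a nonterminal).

[P [Q < [P [Q ( )]] >] [P [Q < [P [Q < >]] >] [P [Q ( )]]]]

10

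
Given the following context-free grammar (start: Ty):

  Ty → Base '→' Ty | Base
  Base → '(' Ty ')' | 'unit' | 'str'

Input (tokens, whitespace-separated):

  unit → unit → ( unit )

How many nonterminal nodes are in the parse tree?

[Ty [Base unit] → [Ty [Base unit] → [Ty [Base ( [Ty [Base unit]] )]]]]

8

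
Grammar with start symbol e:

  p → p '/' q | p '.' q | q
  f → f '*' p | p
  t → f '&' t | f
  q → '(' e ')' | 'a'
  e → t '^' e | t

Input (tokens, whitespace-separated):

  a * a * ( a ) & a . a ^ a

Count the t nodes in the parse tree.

4

[e [t [f [f [f [p [q a]]] * [p [q a]]] * [p [q ( [e [t [f [p [q a]]]]] )]]] & [t [f [p [p [q a]] . [q a]]]]] ^ [e [t [f [p [q a]]]]]]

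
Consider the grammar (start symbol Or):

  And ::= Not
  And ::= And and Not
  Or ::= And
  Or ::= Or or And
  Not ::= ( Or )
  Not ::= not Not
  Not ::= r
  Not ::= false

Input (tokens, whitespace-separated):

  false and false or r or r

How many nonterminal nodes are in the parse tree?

[Or [Or [Or [And [And [Not false]] and [Not false]]] or [And [Not r]]] or [And [Not r]]]

11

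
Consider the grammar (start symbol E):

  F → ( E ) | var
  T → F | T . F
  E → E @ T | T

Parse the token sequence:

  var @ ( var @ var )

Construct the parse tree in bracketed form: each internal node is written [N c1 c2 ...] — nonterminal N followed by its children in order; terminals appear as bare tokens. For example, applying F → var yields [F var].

E
E @ T
T @ T
F @ T
var @ T
var @ F
var @ ( E )
var @ ( E @ T )
var @ ( T @ T )
var @ ( F @ T )
var @ ( var @ T )
var @ ( var @ F )
var @ ( var @ var )

[E [E [T [F var]]] @ [T [F ( [E [E [T [F var]]] @ [T [F var]]] )]]]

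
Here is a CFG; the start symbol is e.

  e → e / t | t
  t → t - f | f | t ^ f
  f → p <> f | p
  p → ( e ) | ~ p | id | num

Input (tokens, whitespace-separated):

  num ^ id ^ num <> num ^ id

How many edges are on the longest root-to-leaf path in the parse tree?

[e [t [t [t [t [f [p num]]] ^ [f [p id]]] ^ [f [p num] <> [f [p num]]]] ^ [f [p id]]]]

7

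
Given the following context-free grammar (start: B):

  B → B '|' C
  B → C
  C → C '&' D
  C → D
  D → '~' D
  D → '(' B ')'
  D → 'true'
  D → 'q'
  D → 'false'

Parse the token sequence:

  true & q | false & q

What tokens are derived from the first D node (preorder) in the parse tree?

true

[B [B [C [C [D true]] & [D q]]] | [C [C [D false]] & [D q]]]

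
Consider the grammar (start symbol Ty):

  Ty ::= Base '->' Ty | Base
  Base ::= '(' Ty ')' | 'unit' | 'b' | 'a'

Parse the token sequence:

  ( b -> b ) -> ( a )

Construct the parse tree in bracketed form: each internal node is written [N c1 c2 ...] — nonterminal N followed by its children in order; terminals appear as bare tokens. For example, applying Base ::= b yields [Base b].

[Ty [Base ( [Ty [Base b] -> [Ty [Base b]]] )] -> [Ty [Base ( [Ty [Base a]] )]]]

Ty
Base -> Ty
( Ty ) -> Ty
( Base -> Ty ) -> Ty
( b -> Ty ) -> Ty
( b -> Base ) -> Ty
( b -> b ) -> Ty
( b -> b ) -> Base
( b -> b ) -> ( Ty )
( b -> b ) -> ( Base )
( b -> b ) -> ( a )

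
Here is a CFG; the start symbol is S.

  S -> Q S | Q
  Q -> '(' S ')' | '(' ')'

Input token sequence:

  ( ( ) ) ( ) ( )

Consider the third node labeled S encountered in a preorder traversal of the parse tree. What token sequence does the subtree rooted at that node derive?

[S [Q ( [S [Q ( )]] )] [S [Q ( )] [S [Q ( )]]]]

( ) ( )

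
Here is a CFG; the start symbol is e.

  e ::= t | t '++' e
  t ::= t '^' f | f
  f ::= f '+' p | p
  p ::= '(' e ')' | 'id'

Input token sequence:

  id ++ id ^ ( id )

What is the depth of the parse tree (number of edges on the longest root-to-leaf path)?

[e [t [f [p id]]] ++ [e [t [t [f [p id]]] ^ [f [p ( [e [t [f [p id]]]] )]]]]]

9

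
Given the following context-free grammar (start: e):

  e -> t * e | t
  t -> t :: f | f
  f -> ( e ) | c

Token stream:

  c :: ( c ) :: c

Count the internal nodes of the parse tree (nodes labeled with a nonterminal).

10

[e [t [t [t [f c]] :: [f ( [e [t [f c]]] )]] :: [f c]]]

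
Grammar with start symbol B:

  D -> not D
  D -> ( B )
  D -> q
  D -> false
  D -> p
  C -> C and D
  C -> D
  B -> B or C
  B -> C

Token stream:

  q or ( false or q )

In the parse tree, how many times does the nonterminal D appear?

[B [B [C [D q]]] or [C [D ( [B [B [C [D false]]] or [C [D q]]] )]]]

4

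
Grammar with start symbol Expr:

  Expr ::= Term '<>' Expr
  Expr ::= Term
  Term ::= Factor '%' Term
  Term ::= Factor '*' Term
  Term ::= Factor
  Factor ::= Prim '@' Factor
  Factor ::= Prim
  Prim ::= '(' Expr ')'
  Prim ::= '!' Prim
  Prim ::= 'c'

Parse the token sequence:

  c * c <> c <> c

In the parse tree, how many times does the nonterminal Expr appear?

3

[Expr [Term [Factor [Prim c]] * [Term [Factor [Prim c]]]] <> [Expr [Term [Factor [Prim c]]] <> [Expr [Term [Factor [Prim c]]]]]]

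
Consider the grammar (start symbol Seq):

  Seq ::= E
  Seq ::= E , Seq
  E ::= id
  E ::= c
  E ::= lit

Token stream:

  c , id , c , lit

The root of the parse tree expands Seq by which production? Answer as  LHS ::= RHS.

[Seq [E c] , [Seq [E id] , [Seq [E c] , [Seq [E lit]]]]]

Seq ::= E , Seq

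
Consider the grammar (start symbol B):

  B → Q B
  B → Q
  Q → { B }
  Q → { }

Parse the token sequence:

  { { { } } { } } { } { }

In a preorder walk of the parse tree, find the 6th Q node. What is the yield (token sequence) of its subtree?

[B [Q { [B [Q { [B [Q { }]] }] [B [Q { }]]] }] [B [Q { }] [B [Q { }]]]]

{ }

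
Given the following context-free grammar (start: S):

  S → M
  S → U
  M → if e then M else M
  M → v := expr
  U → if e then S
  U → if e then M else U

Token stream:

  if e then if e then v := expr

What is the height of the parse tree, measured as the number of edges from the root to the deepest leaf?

6

[S [U if e then [S [U if e then [S [M v := expr]]]]]]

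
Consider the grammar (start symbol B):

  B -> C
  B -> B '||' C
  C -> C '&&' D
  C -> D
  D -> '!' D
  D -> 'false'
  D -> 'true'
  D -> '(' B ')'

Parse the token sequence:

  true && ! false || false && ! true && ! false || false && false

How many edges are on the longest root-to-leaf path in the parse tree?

6

[B [B [B [C [C [D true]] && [D ! [D false]]]] || [C [C [C [D false]] && [D ! [D true]]] && [D ! [D false]]]] || [C [C [D false]] && [D false]]]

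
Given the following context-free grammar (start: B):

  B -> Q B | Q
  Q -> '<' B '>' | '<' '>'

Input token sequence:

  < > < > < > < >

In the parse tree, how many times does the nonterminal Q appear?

4

[B [Q < >] [B [Q < >] [B [Q < >] [B [Q < >]]]]]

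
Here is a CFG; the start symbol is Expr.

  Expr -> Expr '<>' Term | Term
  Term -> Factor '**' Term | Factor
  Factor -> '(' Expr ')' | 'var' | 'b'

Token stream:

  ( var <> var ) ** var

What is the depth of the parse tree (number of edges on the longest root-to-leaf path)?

7

[Expr [Term [Factor ( [Expr [Expr [Term [Factor var]]] <> [Term [Factor var]]] )] ** [Term [Factor var]]]]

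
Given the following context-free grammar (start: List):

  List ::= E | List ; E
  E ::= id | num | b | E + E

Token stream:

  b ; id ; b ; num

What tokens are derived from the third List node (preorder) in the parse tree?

[List [List [List [List [E b]] ; [E id]] ; [E b]] ; [E num]]

b ; id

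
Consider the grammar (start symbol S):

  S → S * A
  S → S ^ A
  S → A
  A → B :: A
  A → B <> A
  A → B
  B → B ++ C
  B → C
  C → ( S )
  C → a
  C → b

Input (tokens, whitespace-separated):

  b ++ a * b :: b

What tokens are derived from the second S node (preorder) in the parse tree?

b ++ a

[S [S [A [B [B [C b]] ++ [C a]]]] * [A [B [C b]] :: [A [B [C b]]]]]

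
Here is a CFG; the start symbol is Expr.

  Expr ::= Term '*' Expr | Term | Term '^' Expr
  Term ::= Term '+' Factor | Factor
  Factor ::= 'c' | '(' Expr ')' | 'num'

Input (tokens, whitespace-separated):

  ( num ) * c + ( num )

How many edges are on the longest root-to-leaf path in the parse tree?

7

[Expr [Term [Factor ( [Expr [Term [Factor num]]] )]] * [Expr [Term [Term [Factor c]] + [Factor ( [Expr [Term [Factor num]]] )]]]]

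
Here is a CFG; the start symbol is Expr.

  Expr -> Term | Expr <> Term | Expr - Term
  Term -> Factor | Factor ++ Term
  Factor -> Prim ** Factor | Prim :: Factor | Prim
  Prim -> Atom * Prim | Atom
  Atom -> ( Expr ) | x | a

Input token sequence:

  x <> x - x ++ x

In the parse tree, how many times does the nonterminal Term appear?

[Expr [Expr [Expr [Term [Factor [Prim [Atom x]]]]] <> [Term [Factor [Prim [Atom x]]]]] - [Term [Factor [Prim [Atom x]]] ++ [Term [Factor [Prim [Atom x]]]]]]

4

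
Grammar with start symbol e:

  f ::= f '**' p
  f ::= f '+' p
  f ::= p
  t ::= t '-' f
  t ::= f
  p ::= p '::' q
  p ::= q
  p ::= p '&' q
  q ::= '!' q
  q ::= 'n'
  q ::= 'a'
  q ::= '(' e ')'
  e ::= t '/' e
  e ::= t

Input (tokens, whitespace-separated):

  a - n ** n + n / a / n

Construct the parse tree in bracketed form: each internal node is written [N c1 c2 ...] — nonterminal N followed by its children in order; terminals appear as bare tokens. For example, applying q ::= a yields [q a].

[e [t [t [f [p [q a]]]] - [f [f [f [p [q n]]] ** [p [q n]]] + [p [q n]]]] / [e [t [f [p [q a]]]] / [e [t [f [p [q n]]]]]]]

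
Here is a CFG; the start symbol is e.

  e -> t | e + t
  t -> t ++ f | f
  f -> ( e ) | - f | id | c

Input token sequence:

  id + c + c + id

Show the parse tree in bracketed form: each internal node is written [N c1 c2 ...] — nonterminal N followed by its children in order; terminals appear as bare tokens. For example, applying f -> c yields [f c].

[e [e [e [e [t [f id]]] + [t [f c]]] + [t [f c]]] + [t [f id]]]

e
e + t
e + t + t
e + t + t + t
t + t + t + t
f + t + t + t
id + t + t + t
id + f + t + t
id + c + t + t
id + c + f + t
id + c + c + t
id + c + c + f
id + c + c + id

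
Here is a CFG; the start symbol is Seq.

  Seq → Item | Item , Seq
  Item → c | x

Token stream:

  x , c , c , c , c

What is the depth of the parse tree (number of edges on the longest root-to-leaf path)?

6

[Seq [Item x] , [Seq [Item c] , [Seq [Item c] , [Seq [Item c] , [Seq [Item c]]]]]]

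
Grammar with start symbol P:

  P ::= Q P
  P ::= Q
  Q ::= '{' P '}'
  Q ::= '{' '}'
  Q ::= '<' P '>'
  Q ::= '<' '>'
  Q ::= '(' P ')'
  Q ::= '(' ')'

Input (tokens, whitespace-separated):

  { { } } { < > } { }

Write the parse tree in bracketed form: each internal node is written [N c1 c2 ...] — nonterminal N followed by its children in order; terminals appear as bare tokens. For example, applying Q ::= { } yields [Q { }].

P
Q P
{ P } P
{ Q } P
{ { } } P
{ { } } Q P
{ { } } { P } P
{ { } } { Q } P
{ { } } { < > } P
{ { } } { < > } Q
{ { } } { < > } { }

[P [Q { [P [Q { }]] }] [P [Q { [P [Q < >]] }] [P [Q { }]]]]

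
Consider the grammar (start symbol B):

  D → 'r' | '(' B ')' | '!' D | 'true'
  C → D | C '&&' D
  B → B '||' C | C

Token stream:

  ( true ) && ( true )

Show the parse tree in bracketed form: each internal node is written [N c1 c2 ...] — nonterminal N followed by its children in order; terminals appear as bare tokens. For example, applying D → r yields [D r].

B
C
C && D
D && D
( B ) && D
( C ) && D
( D ) && D
( true ) && D
( true ) && ( B )
( true ) && ( C )
( true ) && ( D )
( true ) && ( true )

[B [C [C [D ( [B [C [D true]]] )]] && [D ( [B [C [D true]]] )]]]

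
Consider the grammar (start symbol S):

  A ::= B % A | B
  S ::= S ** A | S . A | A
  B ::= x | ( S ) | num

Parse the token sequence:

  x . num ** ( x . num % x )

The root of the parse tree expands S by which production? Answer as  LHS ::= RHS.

S ::= S ** A

[S [S [S [A [B x]]] . [A [B num]]] ** [A [B ( [S [S [A [B x]]] . [A [B num] % [A [B x]]]] )]]]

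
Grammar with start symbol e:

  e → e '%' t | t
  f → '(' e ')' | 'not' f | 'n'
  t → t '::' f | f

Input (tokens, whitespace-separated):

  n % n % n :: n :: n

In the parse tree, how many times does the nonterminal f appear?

5

[e [e [e [t [f n]]] % [t [f n]]] % [t [t [t [f n]] :: [f n]] :: [f n]]]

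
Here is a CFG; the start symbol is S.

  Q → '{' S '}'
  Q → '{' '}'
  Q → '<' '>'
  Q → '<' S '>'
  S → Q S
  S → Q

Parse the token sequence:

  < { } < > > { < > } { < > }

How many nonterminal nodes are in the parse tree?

14

[S [Q < [S [Q { }] [S [Q < >]]] >] [S [Q { [S [Q < >]] }] [S [Q { [S [Q < >]] }]]]]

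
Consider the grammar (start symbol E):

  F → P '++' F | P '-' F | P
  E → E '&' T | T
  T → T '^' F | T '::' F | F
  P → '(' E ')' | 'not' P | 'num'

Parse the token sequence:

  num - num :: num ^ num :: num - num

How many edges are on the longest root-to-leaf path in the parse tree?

[E [T [T [T [T [F [P num] - [F [P num]]]] :: [F [P num]]] ^ [F [P num]]] :: [F [P num] - [F [P num]]]]]

8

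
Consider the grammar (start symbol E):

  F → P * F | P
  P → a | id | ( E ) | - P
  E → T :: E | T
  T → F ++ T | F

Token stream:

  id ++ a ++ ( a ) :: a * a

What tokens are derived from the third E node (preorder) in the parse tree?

a * a

[E [T [F [P id]] ++ [T [F [P a]] ++ [T [F [P ( [E [T [F [P a]]]] )]]]]] :: [E [T [F [P a] * [F [P a]]]]]]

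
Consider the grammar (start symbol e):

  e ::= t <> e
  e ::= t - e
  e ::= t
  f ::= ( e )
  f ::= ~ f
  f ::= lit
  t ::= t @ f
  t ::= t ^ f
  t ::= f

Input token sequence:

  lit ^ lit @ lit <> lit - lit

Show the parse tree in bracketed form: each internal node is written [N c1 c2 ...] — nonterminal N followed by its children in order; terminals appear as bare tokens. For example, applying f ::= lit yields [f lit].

e
t <> e
t @ f <> e
t ^ f @ f <> e
f ^ f @ f <> e
lit ^ f @ f <> e
lit ^ lit @ f <> e
lit ^ lit @ lit <> e
lit ^ lit @ lit <> t - e
lit ^ lit @ lit <> f - e
lit ^ lit @ lit <> lit - e
lit ^ lit @ lit <> lit - t
lit ^ lit @ lit <> lit - f
lit ^ lit @ lit <> lit - lit

[e [t [t [t [f lit]] ^ [f lit]] @ [f lit]] <> [e [t [f lit]] - [e [t [f lit]]]]]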